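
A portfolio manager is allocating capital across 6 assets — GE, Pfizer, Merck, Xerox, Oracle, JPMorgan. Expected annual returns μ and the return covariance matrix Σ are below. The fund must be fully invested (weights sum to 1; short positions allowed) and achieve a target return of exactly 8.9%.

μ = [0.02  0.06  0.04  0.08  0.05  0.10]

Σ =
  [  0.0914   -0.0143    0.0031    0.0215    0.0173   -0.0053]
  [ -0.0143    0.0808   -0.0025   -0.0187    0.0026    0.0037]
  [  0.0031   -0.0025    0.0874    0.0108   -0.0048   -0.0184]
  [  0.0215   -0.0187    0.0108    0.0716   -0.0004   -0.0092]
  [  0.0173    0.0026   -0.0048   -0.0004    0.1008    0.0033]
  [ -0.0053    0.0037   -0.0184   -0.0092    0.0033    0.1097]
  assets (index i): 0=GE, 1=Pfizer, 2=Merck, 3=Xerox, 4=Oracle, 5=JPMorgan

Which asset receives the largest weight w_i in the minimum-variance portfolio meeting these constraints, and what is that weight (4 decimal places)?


Xerox (0.4813)

u=Σ⁻¹μ = [-0.0049  1.0289  0.5614  1.4439  0.4675  1.0778]
v=Σ⁻¹𝟙 = [8.6729  17.0721  12.7162  15.5094  8.2613  12.1441]
a=μᵀu=0.330763  b=𝟙ᵀu=4.574658  c=𝟙ᵀv=74.375995  D=ac−b²=3.673360
λ₁=(c·0.089−b)/D = (74.375995·0.089−4.574658)/3.673360 = 0.556658
λ₂=(a−b·0.089)/D = (0.330763−4.574658·0.089)/3.673360 = -0.020793
w* = 0.556658·u + -0.020793·v:
  w_0 = 0.556658·-0.0049 + -0.020793·8.6729 = -0.1831  (GE)
  w_1 = 0.556658·1.0289 + -0.020793·17.0721 = 0.2177  (Pfizer)
  w_2 = 0.556658·0.5614 + -0.020793·12.7162 = 0.0481  (Merck)
  w_3 = 0.556658·1.4439 + -0.020793·15.5094 = 0.4813  (Xerox)
  w_4 = 0.556658·0.4675 + -0.020793·8.2613 = 0.0885  (Oracle)
  w_5 = 0.556658·1.0778 + -0.020793·12.1441 = 0.3475  (JPMorgan)
Σw_i=1.0000  μᵀw=0.0890
σ²=wᵀΣw=λ₁·μ_p+λ₂ = 0.556658·0.089 + -0.020793 = 0.028749 ≈ 0.0287


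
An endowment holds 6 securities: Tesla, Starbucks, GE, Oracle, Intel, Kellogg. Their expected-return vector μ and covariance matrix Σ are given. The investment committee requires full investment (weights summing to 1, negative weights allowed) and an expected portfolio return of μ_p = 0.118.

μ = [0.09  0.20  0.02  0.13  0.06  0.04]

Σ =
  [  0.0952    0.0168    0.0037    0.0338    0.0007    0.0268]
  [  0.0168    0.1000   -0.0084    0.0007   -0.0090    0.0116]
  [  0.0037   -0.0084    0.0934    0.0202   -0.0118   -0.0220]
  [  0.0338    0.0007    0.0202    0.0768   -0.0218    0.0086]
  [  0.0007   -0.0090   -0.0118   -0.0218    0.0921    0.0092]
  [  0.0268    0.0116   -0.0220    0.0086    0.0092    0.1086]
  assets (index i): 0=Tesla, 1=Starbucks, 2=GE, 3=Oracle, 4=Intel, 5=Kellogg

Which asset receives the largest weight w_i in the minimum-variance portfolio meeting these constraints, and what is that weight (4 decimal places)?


Oracle (0.3059)

x=Σ⁻¹μ = [-0.1830  2.1597  0.1120  2.1277  1.3899  -0.0807]
y=Σ⁻¹𝟙 = [1.1739  11.2869  12.8187  12.6173  15.7842  7.9733]
a=μᵀx=0.774480  b=𝟙ᵀx=5.525639  c=𝟙ᵀy=61.654243  D=ac−b²=17.217317
λ₁=(c·0.118−b)/D = (61.654243·0.118−5.525639)/17.217317 = 0.101616
λ₂=(a−b·0.118)/D = (0.774480−5.525639·0.118)/17.217317 = 0.007112
w* = 0.101616·x + 0.007112·y:
  w_0 = 0.101616·-0.1830 + 0.007112·1.1739 = -0.0102  (Tesla)
  w_1 = 0.101616·2.1597 + 0.007112·11.2869 = 0.2997  (Starbucks)
  w_2 = 0.101616·0.1120 + 0.007112·12.8187 = 0.1026  (GE)
  w_3 = 0.101616·2.1277 + 0.007112·12.6173 = 0.3059  (Oracle)
  w_4 = 0.101616·1.3899 + 0.007112·15.7842 = 0.2535  (Intel)
  w_5 = 0.101616·-0.0807 + 0.007112·7.9733 = 0.0485  (Kellogg)
Σw_i=1.0000  μᵀw=0.1180
σ²=wᵀΣw=λ₁·μ_p+λ₂ = 0.101616·0.118 + 0.007112 = 0.019103 ≈ 0.0191


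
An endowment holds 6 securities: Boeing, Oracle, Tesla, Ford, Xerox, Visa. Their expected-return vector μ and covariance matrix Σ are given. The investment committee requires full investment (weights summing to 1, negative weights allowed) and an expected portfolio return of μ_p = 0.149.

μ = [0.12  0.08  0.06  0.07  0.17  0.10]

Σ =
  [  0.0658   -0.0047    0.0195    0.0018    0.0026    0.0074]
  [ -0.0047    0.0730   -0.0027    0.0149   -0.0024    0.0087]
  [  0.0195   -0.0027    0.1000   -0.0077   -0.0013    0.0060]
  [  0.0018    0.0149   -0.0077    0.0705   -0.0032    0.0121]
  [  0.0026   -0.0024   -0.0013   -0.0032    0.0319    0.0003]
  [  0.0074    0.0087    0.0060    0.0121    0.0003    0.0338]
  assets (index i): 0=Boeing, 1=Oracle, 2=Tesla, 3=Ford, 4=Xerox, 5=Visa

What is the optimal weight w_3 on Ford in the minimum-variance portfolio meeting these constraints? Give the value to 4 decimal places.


u=Σ⁻¹μ = [1.3235  0.9866  0.3671  0.6807  5.3594  2.0585]
v=Σ⁻¹𝟙 = [9.7702  11.2748  8.5146  10.7188  32.6443  18.9062]
a=μᵀu=1.424366  b=𝟙ᵀu=10.775767  c=𝟙ᵀv=91.829028  D=ac−b²=14.681032
λ₁=(c·0.149−b)/D = (91.829028·0.149−10.775767)/14.681032 = 0.197994
λ₂=(a−b·0.149)/D = (1.424366−10.775767·0.149)/14.681032 = -0.012344
w* = 0.197994·u + -0.012344·v:
  w_0 = 0.197994·1.3235 + -0.012344·9.7702 = 0.1414  (Boeing)
  w_1 = 0.197994·0.9866 + -0.012344·11.2748 = 0.0562  (Oracle)
  w_2 = 0.197994·0.3671 + -0.012344·8.5146 = -0.0324  (Tesla)
  w_3 = 0.197994·0.6807 + -0.012344·10.7188 = 0.0025  (Ford)
  w_4 = 0.197994·5.3594 + -0.012344·32.6443 = 0.6582  (Xerox)
  w_5 = 0.197994·2.0585 + -0.012344·18.9062 = 0.1742  (Visa)
Σw_i=1.0000  μᵀw=0.1490
σ²=wᵀΣw=λ₁·μ_p+λ₂ = 0.197994·0.149 + -0.012344 = 0.017157 ≈ 0.0172

0.0025


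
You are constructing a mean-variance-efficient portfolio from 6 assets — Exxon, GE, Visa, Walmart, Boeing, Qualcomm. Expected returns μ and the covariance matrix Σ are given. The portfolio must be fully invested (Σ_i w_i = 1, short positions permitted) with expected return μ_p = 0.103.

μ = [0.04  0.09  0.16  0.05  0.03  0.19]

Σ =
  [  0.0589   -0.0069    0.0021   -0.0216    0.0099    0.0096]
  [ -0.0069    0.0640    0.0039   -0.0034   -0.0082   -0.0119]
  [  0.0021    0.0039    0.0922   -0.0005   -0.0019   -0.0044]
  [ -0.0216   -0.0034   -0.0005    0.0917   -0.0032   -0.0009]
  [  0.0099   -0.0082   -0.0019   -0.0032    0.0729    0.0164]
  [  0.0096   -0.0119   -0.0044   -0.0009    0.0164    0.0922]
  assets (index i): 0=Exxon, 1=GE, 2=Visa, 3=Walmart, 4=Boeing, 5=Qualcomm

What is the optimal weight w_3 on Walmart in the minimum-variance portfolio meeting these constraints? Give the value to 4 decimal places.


0.1498

x=Σ⁻¹μ = [0.7485  1.8623  1.7555  0.8257  0.0839  2.3001]
y=Σ⁻¹𝟙 = [21.9215  21.6649  10.2437  17.4432  11.9858  9.8869]
a=μᵀx=0.959239  b=𝟙ᵀx=7.575928  c=𝟙ᵀy=93.145907  D=ac−b²=31.954543
λ₁=(c·0.103−b)/D = (93.145907·0.103−7.575928)/31.954543 = 0.063155
λ₂=(a−b·0.103)/D = (0.959239−7.575928·0.103)/31.954543 = 0.005599
w* = 0.063155·x + 0.005599·y:
  w_0 = 0.063155·0.7485 + 0.005599·21.9215 = 0.1700  (Exxon)
  w_1 = 0.063155·1.8623 + 0.005599·21.6649 = 0.2389  (GE)
  w_2 = 0.063155·1.7555 + 0.005599·10.2437 = 0.1682  (Visa)
  w_3 = 0.063155·0.8257 + 0.005599·17.4432 = 0.1498  (Walmart)
  w_4 = 0.063155·0.0839 + 0.005599·11.9858 = 0.0724  (Boeing)
  w_5 = 0.063155·2.3001 + 0.005599·9.8869 = 0.2006  (Qualcomm)
Σw_i=1.0000  μᵀw=0.1030
σ²=wᵀΣw=λ₁·μ_p+λ₂ = 0.063155·0.103 + 0.005599 = 0.012104 ≈ 0.0121


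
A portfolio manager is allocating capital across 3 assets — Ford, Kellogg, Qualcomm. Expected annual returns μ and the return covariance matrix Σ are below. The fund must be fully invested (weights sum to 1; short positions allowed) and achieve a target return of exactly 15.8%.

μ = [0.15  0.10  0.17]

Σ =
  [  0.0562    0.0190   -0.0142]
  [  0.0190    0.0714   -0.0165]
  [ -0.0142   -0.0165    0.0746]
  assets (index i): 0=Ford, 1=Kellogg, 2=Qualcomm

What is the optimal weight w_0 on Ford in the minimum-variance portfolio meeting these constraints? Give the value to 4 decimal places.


g=Σ⁻¹μ = [3.0160  1.3250  3.1460]
h=Σ⁻¹𝟙 = [18.1681  13.7718  19.9091]
a=μᵀg=1.119711  b=𝟙ᵀg=7.486944  c=𝟙ᵀh=51.849013  D=ac−b²=2.001580
λ₁=(c·0.158−b)/D = (51.849013·0.158−7.486944)/2.001580 = 0.352322
λ₂=(a−b·0.158)/D = (1.119711−7.486944·0.158)/2.001580 = -0.031588
w* = 0.352322·g + -0.031588·h:
  w_0 = 0.352322·3.0160 + -0.031588·18.1681 = 0.4887  (Ford)
  w_1 = 0.352322·1.3250 + -0.031588·13.7718 = 0.0318  (Kellogg)
  w_2 = 0.352322·3.1460 + -0.031588·19.9091 = 0.4795  (Qualcomm)
Σw_i=1.0000  μᵀw=0.1580
σ²=wᵀΣw=λ₁·μ_p+λ₂ = 0.352322·0.158 + -0.031588 = 0.024079 ≈ 0.0241

0.4887


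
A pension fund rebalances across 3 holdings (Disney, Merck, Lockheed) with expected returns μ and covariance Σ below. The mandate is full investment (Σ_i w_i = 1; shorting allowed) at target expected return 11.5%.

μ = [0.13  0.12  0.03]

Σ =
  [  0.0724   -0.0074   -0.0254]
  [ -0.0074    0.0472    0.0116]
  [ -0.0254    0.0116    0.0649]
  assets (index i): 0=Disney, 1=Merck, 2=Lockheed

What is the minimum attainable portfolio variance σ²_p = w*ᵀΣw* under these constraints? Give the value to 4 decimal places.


0.0202

p=Σ⁻¹μ = [2.3926  2.6920  0.9175]
q=Σ⁻¹𝟙 = [23.1771  19.6680  20.9638]
a=μᵀp=0.661604  b=𝟙ᵀp=6.002102  c=𝟙ᵀq=63.808933  D=ac−b²=6.191030
λ₁=(c·0.115−b)/D = (63.808933·0.115−6.002102)/6.191030 = 0.215784
λ₂=(a−b·0.115)/D = (0.661604−6.002102·0.115)/6.191030 = -0.004626
w* = 0.215784·p + -0.004626·q:
  w_0 = 0.215784·2.3926 + -0.004626·23.1771 = 0.4091  (Disney)
  w_1 = 0.215784·2.6920 + -0.004626·19.6680 = 0.4899  (Merck)
  w_2 = 0.215784·0.9175 + -0.004626·20.9638 = 0.1010  (Lockheed)
Σw_i=1.0000  μᵀw=0.1150
σ²=wᵀΣw=λ₁·μ_p+λ₂ = 0.215784·0.115 + -0.004626 = 0.020190 ≈ 0.0202


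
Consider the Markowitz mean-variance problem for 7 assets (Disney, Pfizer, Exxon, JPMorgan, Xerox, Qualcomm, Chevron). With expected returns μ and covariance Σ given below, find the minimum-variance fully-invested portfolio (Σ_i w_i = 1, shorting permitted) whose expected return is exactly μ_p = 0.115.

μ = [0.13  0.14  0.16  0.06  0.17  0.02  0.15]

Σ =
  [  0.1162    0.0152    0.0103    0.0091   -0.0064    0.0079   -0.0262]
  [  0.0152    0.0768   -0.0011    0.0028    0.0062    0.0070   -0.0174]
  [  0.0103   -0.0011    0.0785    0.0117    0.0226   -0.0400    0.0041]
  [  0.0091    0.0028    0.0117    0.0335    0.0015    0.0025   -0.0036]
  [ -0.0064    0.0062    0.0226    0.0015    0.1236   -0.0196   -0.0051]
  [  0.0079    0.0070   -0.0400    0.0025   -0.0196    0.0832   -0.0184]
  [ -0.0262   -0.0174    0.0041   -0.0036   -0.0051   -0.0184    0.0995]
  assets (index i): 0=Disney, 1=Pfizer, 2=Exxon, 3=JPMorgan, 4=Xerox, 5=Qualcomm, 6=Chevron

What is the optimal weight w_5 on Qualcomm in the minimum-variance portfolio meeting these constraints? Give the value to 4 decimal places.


0.1939

g=Σ⁻¹μ = [1.1231  1.8932  2.2999  0.5889  1.3182  1.9224  2.4839]
h=Σ⁻¹𝟙 = [6.8953  12.5156  17.9376  20.4744  8.9886  24.6565  19.0765]
a=μᵀg=1.449517  b=𝟙ᵀg=11.629719  c=𝟙ᵀh=110.544446  D=ac−b²=24.985699
λ₁=(c·0.115−b)/D = (110.544446·0.115−11.629719)/24.985699 = 0.043341
λ₂=(a−b·0.115)/D = (1.449517−11.629719·0.115)/24.985699 = 0.004487
w* = 0.043341·g + 0.004487·h:
  w_0 = 0.043341·1.1231 + 0.004487·6.8953 = 0.0796  (Disney)
  w_1 = 0.043341·1.8932 + 0.004487·12.5156 = 0.1382  (Pfizer)
  w_2 = 0.043341·2.2999 + 0.004487·17.9376 = 0.1802  (Exxon)
  w_3 = 0.043341·0.5889 + 0.004487·20.4744 = 0.1174  (JPMorgan)
  w_4 = 0.043341·1.3182 + 0.004487·8.9886 = 0.0975  (Xerox)
  w_5 = 0.043341·1.9224 + 0.004487·24.6565 = 0.1939  (Qualcomm)
  w_6 = 0.043341·2.4839 + 0.004487·19.0765 = 0.1932  (Chevron)
Σw_i=1.0000  μᵀw=0.1150
σ²=wᵀΣw=λ₁·μ_p+λ₂ = 0.043341·0.115 + 0.004487 = 0.009471 ≈ 0.0095


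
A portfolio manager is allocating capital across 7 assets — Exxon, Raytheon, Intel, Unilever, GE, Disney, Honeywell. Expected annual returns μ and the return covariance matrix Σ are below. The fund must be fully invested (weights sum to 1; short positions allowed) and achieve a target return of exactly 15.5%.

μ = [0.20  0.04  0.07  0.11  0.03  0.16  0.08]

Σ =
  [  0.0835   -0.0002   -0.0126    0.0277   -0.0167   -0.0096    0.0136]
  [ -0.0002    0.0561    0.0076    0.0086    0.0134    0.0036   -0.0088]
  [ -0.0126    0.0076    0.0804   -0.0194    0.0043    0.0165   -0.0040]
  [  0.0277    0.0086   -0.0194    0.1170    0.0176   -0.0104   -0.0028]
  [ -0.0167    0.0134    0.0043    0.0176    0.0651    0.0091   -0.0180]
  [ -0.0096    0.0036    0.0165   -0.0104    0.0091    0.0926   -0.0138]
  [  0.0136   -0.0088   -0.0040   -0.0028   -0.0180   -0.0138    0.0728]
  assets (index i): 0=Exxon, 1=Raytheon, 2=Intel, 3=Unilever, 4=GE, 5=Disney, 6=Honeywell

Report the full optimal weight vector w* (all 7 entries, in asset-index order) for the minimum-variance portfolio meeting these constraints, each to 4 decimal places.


0.4125  -0.0382  0.0987  0.0678  0.0405  0.3119  0.1067

g=Σ⁻¹μ = [2.5589  0.3699  0.9786  0.5376  0.9266  1.9739  1.3433]
h=Σ⁻¹𝟙 = [13.7445  13.5997  12.2652  5.1266  17.9079  11.3454  20.2620]
a=μᵀg=1.105304  b=𝟙ᵀg=8.688847  c=𝟙ᵀh=94.251325  D=ac−b²=28.680288
λ₁=(c·0.155−b)/D = (94.251325·0.155−8.688847)/28.680288 = 0.206417
λ₂=(a−b·0.155)/D = (1.105304−8.688847·0.155)/28.680288 = -0.008419
w* = 0.206417·g + -0.008419·h:
  w_0 = 0.206417·2.5589 + -0.008419·13.7445 = 0.4125  (Exxon)
  w_1 = 0.206417·0.3699 + -0.008419·13.5997 = -0.0382  (Raytheon)
  w_2 = 0.206417·0.9786 + -0.008419·12.2652 = 0.0987  (Intel)
  w_3 = 0.206417·0.5376 + -0.008419·5.1266 = 0.0678  (Unilever)
  w_4 = 0.206417·0.9266 + -0.008419·17.9079 = 0.0405  (GE)
  w_5 = 0.206417·1.9739 + -0.008419·11.3454 = 0.3119  (Disney)
  w_6 = 0.206417·1.3433 + -0.008419·20.2620 = 0.1067  (Honeywell)
Σw_i=1.0000  μᵀw=0.1550
σ²=wᵀΣw=λ₁·μ_p+λ₂ = 0.206417·0.155 + -0.008419 = 0.023575 ≈ 0.0236


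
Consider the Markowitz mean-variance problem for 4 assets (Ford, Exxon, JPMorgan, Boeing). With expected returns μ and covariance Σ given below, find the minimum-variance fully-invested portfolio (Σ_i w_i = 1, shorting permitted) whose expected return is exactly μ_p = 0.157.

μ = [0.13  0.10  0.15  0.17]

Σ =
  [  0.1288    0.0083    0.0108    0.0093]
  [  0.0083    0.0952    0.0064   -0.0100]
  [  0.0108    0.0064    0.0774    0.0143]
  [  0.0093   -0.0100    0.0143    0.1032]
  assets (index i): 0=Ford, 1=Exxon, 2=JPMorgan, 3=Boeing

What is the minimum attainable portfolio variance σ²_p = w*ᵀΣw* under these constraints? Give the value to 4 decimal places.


0.0453

u=Σ⁻¹μ = [0.7112  1.0444  1.4791  1.4795]
v=Σ⁻¹𝟙 = [5.6535  10.2915  9.6466  8.8410]
a=μᵀu=0.670257  b=𝟙ᵀu=4.714070  c=𝟙ᵀv=34.432630  D=ac−b²=0.856242
λ₁=(c·0.157−b)/D = (34.432630·0.157−4.714070)/0.856242 = 0.808010
λ₂=(a−b·0.157)/D = (0.670257−4.714070·0.157)/0.856242 = -0.081580
w* = 0.808010·u + -0.081580·v:
  w_0 = 0.808010·0.7112 + -0.081580·5.6535 = 0.1134  (Ford)
  w_1 = 0.808010·1.0444 + -0.081580·10.2915 = 0.0043  (Exxon)
  w_2 = 0.808010·1.4791 + -0.081580·9.6466 = 0.4081  (JPMorgan)
  w_3 = 0.808010·1.4795 + -0.081580·8.8410 = 0.4742  (Boeing)
Σw_i=1.0000  μᵀw=0.1570
σ²=wᵀΣw=λ₁·μ_p+λ₂ = 0.808010·0.157 + -0.081580 = 0.045278 ≈ 0.0453


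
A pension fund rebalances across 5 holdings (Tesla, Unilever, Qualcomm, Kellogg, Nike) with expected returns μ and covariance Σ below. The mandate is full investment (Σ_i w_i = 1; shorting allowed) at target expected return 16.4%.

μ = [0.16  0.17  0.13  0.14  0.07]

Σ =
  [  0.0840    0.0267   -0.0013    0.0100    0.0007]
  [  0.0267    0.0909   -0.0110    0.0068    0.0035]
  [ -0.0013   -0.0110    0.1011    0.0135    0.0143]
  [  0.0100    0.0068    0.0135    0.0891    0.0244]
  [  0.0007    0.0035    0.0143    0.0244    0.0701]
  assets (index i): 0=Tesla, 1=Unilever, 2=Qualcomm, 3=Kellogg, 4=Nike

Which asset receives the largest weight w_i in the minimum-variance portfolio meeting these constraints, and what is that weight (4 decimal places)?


Unilever (0.3619)

p=Σ⁻¹μ = [1.3052  1.5552  1.2938  1.0321  0.2847]
q=Σ⁻¹𝟙 = [8.5139  8.7662  8.7992  5.5199  10.0263]
a=μᵀp=0.805830  b=𝟙ᵀp=5.470989  c=𝟙ᵀq=41.625439  D=ac−b²=3.611314
λ₁=(c·0.164−b)/D = (41.625439·0.164−5.470989)/3.611314 = 0.375371
λ₂=(a−b·0.164)/D = (0.805830−5.470989·0.164)/3.611314 = -0.025313
w* = 0.375371·p + -0.025313·q:
  w_0 = 0.375371·1.3052 + -0.025313·8.5139 = 0.2744  (Tesla)
  w_1 = 0.375371·1.5552 + -0.025313·8.7662 = 0.3619  (Unilever)
  w_2 = 0.375371·1.2938 + -0.025313·8.7992 = 0.2629  (Qualcomm)
  w_3 = 0.375371·1.0321 + -0.025313·5.5199 = 0.2477  (Kellogg)
  w_4 = 0.375371·0.2847 + -0.025313·10.0263 = -0.1469  (Nike)
Σw_i=1.0000  μᵀw=0.1640
σ²=wᵀΣw=λ₁·μ_p+λ₂ = 0.375371·0.164 + -0.025313 = 0.036248 ≈ 0.0362


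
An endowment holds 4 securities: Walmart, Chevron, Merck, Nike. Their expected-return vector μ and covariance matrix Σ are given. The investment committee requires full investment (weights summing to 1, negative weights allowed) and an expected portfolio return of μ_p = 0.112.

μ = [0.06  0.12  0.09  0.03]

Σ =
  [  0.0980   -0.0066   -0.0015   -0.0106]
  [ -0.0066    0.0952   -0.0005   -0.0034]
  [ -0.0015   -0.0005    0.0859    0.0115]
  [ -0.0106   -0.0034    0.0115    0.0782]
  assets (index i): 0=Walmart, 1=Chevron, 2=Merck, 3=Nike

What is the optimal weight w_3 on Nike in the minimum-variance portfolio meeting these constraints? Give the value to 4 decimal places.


-0.1472

p=Σ⁻¹μ = [0.7603  1.3327  1.0158  0.3952]
q=Σ⁻¹𝟙 = [12.6248  11.9158  10.1201  13.5288]
a=μᵀp=0.308821  b=𝟙ᵀp=3.504052  c=𝟙ᵀq=48.189479  D=ac−b²=2.603556
λ₁=(c·0.112−b)/D = (48.189479·0.112−3.504052)/2.603556 = 0.727148
λ₂=(a−b·0.112)/D = (0.308821−3.504052·0.112)/2.603556 = -0.032122
w* = 0.727148·p + -0.032122·q:
  w_0 = 0.727148·0.7603 + -0.032122·12.6248 = 0.1473  (Walmart)
  w_1 = 0.727148·1.3327 + -0.032122·11.9158 = 0.5863  (Chevron)
  w_2 = 0.727148·1.0158 + -0.032122·10.1201 = 0.4136  (Merck)
  w_3 = 0.727148·0.3952 + -0.032122·13.5288 = -0.1472  (Nike)
Σw_i=1.0000  μᵀw=0.1120
σ²=wᵀΣw=λ₁·μ_p+λ₂ = 0.727148·0.112 + -0.032122 = 0.049318 ≈ 0.0493


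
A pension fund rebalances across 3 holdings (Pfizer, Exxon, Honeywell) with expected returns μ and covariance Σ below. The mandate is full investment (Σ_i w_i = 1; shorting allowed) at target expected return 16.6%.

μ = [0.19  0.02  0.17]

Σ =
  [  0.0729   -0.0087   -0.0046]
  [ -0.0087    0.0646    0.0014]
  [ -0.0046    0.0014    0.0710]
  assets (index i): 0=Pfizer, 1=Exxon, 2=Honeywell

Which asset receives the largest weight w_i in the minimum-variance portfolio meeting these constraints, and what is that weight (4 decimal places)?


Pfizer (0.4780)

g=Σ⁻¹μ = [2.8443  0.6370  2.5661]
h=Σ⁻¹𝟙 = [16.7308  17.4118  14.8251]
a=μᵀg=0.989383  b=𝟙ᵀg=6.047371  c=𝟙ᵀh=48.967802  D=ac−b²=11.877205
λ₁=(c·0.166−b)/D = (48.967802·0.166−6.047371)/11.877205 = 0.175233
λ₂=(a−b·0.166)/D = (0.989383−6.047371·0.166)/11.877205 = -0.001219
w* = 0.175233·g + -0.001219·h:
  w_0 = 0.175233·2.8443 + -0.001219·16.7308 = 0.4780  (Pfizer)
  w_1 = 0.175233·0.6370 + -0.001219·17.4118 = 0.0904  (Exxon)
  w_2 = 0.175233·2.5661 + -0.001219·14.8251 = 0.4316  (Honeywell)
Σw_i=1.0000  μᵀw=0.1660
σ²=wᵀΣw=λ₁·μ_p+λ₂ = 0.175233·0.166 + -0.001219 = 0.027870 ≈ 0.0279


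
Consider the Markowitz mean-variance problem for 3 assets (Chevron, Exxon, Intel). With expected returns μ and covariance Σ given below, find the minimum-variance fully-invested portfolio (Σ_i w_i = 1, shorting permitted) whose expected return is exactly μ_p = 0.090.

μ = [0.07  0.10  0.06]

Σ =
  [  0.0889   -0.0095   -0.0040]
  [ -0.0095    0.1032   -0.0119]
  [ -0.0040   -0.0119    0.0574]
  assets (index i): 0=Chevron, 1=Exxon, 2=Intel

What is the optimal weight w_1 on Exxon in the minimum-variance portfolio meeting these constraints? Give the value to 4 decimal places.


g=Σ⁻¹μ = [0.9789  1.2166  1.3657]
h=Σ⁻¹𝟙 = [13.6302  13.3830  21.1460]
a=μᵀg=0.272122  b=𝟙ᵀg=3.561168  c=𝟙ᵀh=48.159111  D=ac−b²=0.423236
λ₁=(c·0.090−b)/D = (48.159111·0.090−3.561168)/0.423236 = 1.826766
λ₂=(a−b·0.090)/D = (0.272122−3.561168·0.090)/0.423236 = -0.114317
w* = 1.826766·g + -0.114317·h:
  w_0 = 1.826766·0.9789 + -0.114317·13.6302 = 0.2300  (Chevron)
  w_1 = 1.826766·1.2166 + -0.114317·13.3830 = 0.6925  (Exxon)
  w_2 = 1.826766·1.3657 + -0.114317·21.1460 = 0.0775  (Intel)
Σw_i=1.0000  μᵀw=0.0900
σ²=wᵀΣw=λ₁·μ_p+λ₂ = 1.826766·0.090 + -0.114317 = 0.050092 ≈ 0.0501

0.6925


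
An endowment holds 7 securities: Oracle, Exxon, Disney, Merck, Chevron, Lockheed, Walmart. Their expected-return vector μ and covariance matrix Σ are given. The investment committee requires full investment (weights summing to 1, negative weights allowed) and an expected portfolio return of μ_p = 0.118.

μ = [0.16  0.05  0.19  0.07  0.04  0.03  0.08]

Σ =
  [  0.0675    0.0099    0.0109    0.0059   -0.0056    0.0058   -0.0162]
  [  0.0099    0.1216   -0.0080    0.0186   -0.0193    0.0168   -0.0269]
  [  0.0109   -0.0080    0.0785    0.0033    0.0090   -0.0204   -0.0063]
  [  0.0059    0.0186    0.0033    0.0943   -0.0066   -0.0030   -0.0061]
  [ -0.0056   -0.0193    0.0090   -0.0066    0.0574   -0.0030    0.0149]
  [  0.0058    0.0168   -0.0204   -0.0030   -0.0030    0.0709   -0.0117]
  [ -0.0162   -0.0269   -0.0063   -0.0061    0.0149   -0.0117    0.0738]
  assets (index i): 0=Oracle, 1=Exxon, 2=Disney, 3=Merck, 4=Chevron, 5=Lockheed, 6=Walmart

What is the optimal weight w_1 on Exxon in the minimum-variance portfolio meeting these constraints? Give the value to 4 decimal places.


x=Σ⁻¹μ = [2.2507  0.6808  2.6213  0.5795  0.2851  1.2376  2.2365]
y=Σ⁻¹𝟙 = [14.7544  11.5260  16.5827  10.0970  16.3419  19.8667  23.0905]
a=μᵀx=1.160209  b=𝟙ᵀx=9.891422  c=𝟙ᵀy=112.259217  D=ac−b²=32.403885
λ₁=(c·0.118−b)/D = (112.259217·0.118−9.891422)/32.403885 = 0.103542
λ₂=(a−b·0.118)/D = (1.160209−9.891422·0.118)/32.403885 = -0.000215
w* = 0.103542·x + -0.000215·y:
  w_0 = 0.103542·2.2507 + -0.000215·14.7544 = 0.2299  (Oracle)
  w_1 = 0.103542·0.6808 + -0.000215·11.5260 = 0.0680  (Exxon)
  w_2 = 0.103542·2.6213 + -0.000215·16.5827 = 0.2678  (Disney)
  w_3 = 0.103542·0.5795 + -0.000215·10.0970 = 0.0578  (Merck)
  w_4 = 0.103542·0.2851 + -0.000215·16.3419 = 0.0260  (Chevron)
  w_5 = 0.103542·1.2376 + -0.000215·19.8667 = 0.1239  (Lockheed)
  w_6 = 0.103542·2.2365 + -0.000215·23.0905 = 0.2266  (Walmart)
Σw_i=1.0000  μᵀw=0.1180
σ²=wᵀΣw=λ₁·μ_p+λ₂ = 0.103542·0.118 + -0.000215 = 0.012003 ≈ 0.0120

0.0680


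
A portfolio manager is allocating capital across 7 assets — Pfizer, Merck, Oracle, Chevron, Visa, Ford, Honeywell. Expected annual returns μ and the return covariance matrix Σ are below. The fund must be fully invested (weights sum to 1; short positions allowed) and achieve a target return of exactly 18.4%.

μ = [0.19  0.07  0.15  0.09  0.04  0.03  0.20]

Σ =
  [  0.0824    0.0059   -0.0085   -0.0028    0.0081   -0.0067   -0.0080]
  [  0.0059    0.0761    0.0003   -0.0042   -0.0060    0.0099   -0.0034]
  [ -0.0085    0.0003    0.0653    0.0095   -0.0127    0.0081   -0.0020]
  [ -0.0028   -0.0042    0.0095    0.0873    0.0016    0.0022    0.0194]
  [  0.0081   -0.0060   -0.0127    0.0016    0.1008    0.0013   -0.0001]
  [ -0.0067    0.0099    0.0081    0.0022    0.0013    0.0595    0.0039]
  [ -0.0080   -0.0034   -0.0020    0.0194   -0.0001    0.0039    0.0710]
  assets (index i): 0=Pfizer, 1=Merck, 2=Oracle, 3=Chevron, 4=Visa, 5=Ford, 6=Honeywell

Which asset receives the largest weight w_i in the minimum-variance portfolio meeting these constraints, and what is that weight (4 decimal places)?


Honeywell (0.3804)

u=Σ⁻¹μ = [2.8002  0.8808  2.8440  0.1264  0.5830  0.0575  3.2178]
v=Σ⁻¹𝟙 = [14.5622  12.2172  17.2263  6.9481  11.3890  12.6309  14.2193]
a=μᵀu=1.700273  b=𝟙ᵀu=10.509654  c=𝟙ᵀv=89.193027  D=ac−b²=41.199689
λ₁=(c·0.184−b)/D = (89.193027·0.184−10.509654)/41.199689 = 0.143250
λ₂=(a−b·0.184)/D = (1.700273−10.509654·0.184)/41.199689 = -0.005668
w* = 0.143250·u + -0.005668·v:
  w_0 = 0.143250·2.8002 + -0.005668·14.5622 = 0.3186  (Pfizer)
  w_1 = 0.143250·0.8808 + -0.005668·12.2172 = 0.0569  (Merck)
  w_2 = 0.143250·2.8440 + -0.005668·17.2263 = 0.3098  (Oracle)
  w_3 = 0.143250·0.1264 + -0.005668·6.9481 = -0.0213  (Chevron)
  w_4 = 0.143250·0.5830 + -0.005668·11.3890 = 0.0190  (Visa)
  w_5 = 0.143250·0.0575 + -0.005668·12.6309 = -0.0634  (Ford)
  w_6 = 0.143250·3.2178 + -0.005668·14.2193 = 0.3804  (Honeywell)
Σw_i=1.0000  μᵀw=0.1840
σ²=wᵀΣw=λ₁·μ_p+λ₂ = 0.143250·0.184 + -0.005668 = 0.020690 ≈ 0.0207


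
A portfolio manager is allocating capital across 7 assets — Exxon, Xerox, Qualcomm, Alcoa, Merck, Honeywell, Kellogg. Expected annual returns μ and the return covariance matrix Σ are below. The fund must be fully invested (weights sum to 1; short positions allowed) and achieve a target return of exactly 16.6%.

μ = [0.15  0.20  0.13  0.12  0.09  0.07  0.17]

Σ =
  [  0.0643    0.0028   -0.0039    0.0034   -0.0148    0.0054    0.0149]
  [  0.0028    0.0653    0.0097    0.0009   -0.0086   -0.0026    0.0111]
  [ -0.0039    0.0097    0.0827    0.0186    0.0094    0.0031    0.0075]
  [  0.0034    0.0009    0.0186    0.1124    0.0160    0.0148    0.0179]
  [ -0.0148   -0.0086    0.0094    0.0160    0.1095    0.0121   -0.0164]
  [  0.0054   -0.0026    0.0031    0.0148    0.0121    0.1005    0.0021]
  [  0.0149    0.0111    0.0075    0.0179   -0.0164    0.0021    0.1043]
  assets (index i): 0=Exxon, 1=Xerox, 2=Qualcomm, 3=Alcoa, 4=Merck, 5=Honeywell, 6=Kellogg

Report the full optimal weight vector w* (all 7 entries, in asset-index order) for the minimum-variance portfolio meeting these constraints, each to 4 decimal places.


0.2540  0.4048  0.0887  0.0359  0.1133  -0.0334  0.1368

u=Σ⁻¹μ = [2.2758  2.8200  0.9965  0.4038  1.3244  0.3753  1.0644]
v=Σ⁻¹𝟙 = [15.8048  14.0644  8.3028  3.3693  11.3126  7.2191  6.2913]
a=μᵀu=1.409798  b=𝟙ᵀu=9.260269  c=𝟙ᵀv=66.364337  D=ac−b²=7.807742
λ₁=(c·0.166−b)/D = (66.364337·0.166−9.260269)/7.807742 = 0.224932
λ₂=(a−b·0.166)/D = (1.409798−9.260269·0.166)/7.807742 = -0.016318
w* = 0.224932·u + -0.016318·v:
  w_0 = 0.224932·2.2758 + -0.016318·15.8048 = 0.2540  (Exxon)
  w_1 = 0.224932·2.8200 + -0.016318·14.0644 = 0.4048  (Xerox)
  w_2 = 0.224932·0.9965 + -0.016318·8.3028 = 0.0887  (Qualcomm)
  w_3 = 0.224932·0.4038 + -0.016318·3.3693 = 0.0359  (Alcoa)
  w_4 = 0.224932·1.3244 + -0.016318·11.3126 = 0.1133  (Merck)
  w_5 = 0.224932·0.3753 + -0.016318·7.2191 = -0.0334  (Honeywell)
  w_6 = 0.224932·1.0644 + -0.016318·6.2913 = 0.1368  (Kellogg)
Σw_i=1.0000  μᵀw=0.1660
σ²=wᵀΣw=λ₁·μ_p+λ₂ = 0.224932·0.166 + -0.016318 = 0.021021 ≈ 0.0210


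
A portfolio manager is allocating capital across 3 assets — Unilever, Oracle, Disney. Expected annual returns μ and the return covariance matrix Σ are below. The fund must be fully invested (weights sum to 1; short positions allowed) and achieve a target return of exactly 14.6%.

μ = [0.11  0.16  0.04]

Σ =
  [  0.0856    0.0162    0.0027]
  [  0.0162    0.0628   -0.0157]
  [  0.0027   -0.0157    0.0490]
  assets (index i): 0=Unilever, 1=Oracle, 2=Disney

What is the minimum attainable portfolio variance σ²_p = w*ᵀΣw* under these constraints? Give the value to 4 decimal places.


g=Σ⁻¹μ = [0.7057  2.7830  1.6691]
h=Σ⁻¹𝟙 = [6.9002  20.8181  26.6982]
a=μᵀg=0.589675  b=𝟙ᵀg=5.157857  c=𝟙ᵀh=54.416618  D=ac−b²=5.484629
λ₁=(c·0.146−b)/D = (54.416618·0.146−5.157857)/5.484629 = 0.508142
λ₂=(a−b·0.146)/D = (0.589675−5.157857·0.146)/5.484629 = -0.029787
w* = 0.508142·g + -0.029787·h:
  w_0 = 0.508142·0.7057 + -0.029787·6.9002 = 0.1531  (Unilever)
  w_1 = 0.508142·2.7830 + -0.029787·20.8181 = 0.7940  (Oracle)
  w_2 = 0.508142·1.6691 + -0.029787·26.6982 = 0.0529  (Disney)
Σw_i=1.0000  μᵀw=0.1460
σ²=wᵀΣw=λ₁·μ_p+λ₂ = 0.508142·0.146 + -0.029787 = 0.044401 ≈ 0.0444

0.0444


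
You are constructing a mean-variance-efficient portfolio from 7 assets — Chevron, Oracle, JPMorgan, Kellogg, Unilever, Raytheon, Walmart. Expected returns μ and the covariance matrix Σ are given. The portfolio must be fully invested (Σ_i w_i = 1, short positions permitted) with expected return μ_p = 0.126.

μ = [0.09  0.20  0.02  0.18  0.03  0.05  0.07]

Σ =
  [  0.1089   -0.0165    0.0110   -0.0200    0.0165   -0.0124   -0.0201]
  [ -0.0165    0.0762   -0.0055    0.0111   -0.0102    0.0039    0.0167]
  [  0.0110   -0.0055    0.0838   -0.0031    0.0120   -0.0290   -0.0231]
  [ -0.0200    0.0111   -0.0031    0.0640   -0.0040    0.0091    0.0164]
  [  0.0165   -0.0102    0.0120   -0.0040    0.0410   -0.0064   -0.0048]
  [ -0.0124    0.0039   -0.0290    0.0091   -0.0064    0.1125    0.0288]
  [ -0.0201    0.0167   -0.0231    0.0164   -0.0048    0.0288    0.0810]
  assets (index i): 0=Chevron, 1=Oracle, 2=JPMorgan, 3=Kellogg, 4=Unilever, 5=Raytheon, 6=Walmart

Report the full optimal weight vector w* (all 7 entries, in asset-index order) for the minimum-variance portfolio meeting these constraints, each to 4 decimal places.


p=Σ⁻¹μ = [1.6433  2.6685  0.3461  2.8434  0.9926  0.4082  0.1585]
q=Σ⁻¹𝟙 = [12.4035  14.8402  15.4186  14.6706  23.0377  10.9575  11.2600]
a=μᵀp=1.261621  b=𝟙ᵀp=9.060648  c=𝟙ᵀq=102.588185  D=ac−b²=47.332075
λ₁=(c·0.126−b)/D = (102.588185·0.126−9.060648)/47.332075 = 0.081667
λ₂=(a−b·0.126)/D = (1.261621−9.060648·0.126)/47.332075 = 0.002535
w* = 0.081667·p + 0.002535·q:
  w_0 = 0.081667·1.6433 + 0.002535·12.4035 = 0.1656  (Chevron)
  w_1 = 0.081667·2.6685 + 0.002535·14.8402 = 0.2555  (Oracle)
  w_2 = 0.081667·0.3461 + 0.002535·15.4186 = 0.0673  (JPMorgan)
  w_3 = 0.081667·2.8434 + 0.002535·14.6706 = 0.2694  (Kellogg)
  w_4 = 0.081667·0.9926 + 0.002535·23.0377 = 0.1395  (Unilever)
  w_5 = 0.081667·0.4082 + 0.002535·10.9575 = 0.0611  (Raytheon)
  w_6 = 0.081667·0.1585 + 0.002535·11.2600 = 0.0415  (Walmart)
Σw_i=1.0000  μᵀw=0.1260
σ²=wᵀΣw=λ₁·μ_p+λ₂ = 0.081667·0.126 + 0.002535 = 0.012825 ≈ 0.0128

0.1656  0.2555  0.0673  0.2694  0.1395  0.0611  0.0415


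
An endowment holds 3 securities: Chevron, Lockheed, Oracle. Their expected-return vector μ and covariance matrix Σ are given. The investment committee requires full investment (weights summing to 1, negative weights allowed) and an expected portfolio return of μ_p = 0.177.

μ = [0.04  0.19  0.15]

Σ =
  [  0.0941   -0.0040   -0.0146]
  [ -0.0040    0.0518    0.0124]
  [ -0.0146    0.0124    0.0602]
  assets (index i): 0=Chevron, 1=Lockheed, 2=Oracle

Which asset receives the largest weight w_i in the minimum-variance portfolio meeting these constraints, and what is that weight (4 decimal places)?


p=Σ⁻¹μ = [0.8790  3.2485  2.0358]
q=Σ⁻¹𝟙 = [13.9004  16.4038  16.6036]
a=μᵀp=0.957740  b=𝟙ᵀp=6.163283  c=𝟙ᵀq=46.907837  D=ac−b²=6.939474
λ₁=(c·0.177−b)/D = (46.907837·0.177−6.163283)/6.939474 = 0.308295
λ₂=(a−b·0.177)/D = (0.957740−6.163283·0.177)/6.939474 = -0.019189
w* = 0.308295·p + -0.019189·q:
  w_0 = 0.308295·0.8790 + -0.019189·13.9004 = 0.0043  (Chevron)
  w_1 = 0.308295·3.2485 + -0.019189·16.4038 = 0.6867  (Lockheed)
  w_2 = 0.308295·2.0358 + -0.019189·16.6036 = 0.3090  (Oracle)
Σw_i=1.0000  μᵀw=0.1770
σ²=wᵀΣw=λ₁·μ_p+λ₂ = 0.308295·0.177 + -0.019189 = 0.035379 ≈ 0.0354

Lockheed (0.6867)


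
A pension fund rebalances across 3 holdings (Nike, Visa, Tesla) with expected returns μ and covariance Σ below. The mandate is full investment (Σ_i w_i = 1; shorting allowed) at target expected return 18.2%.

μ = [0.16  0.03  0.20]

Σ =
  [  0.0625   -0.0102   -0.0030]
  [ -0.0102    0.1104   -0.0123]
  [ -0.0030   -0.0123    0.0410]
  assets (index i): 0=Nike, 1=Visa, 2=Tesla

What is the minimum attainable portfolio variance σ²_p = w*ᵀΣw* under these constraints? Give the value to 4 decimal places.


x=Σ⁻¹μ = [3.0101  1.1565  5.4453]
y=Σ⁻¹𝟙 = [19.7690  14.2389  30.1084]
a=μᵀx=1.605366  b=𝟙ᵀx=9.611894  c=𝟙ᵀy=64.116358  D=ac−b²=10.541693
λ₁=(c·0.182−b)/D = (64.116358·0.182−9.611894)/10.541693 = 0.195157
λ₂=(a−b·0.182)/D = (1.605366−9.611894·0.182)/10.541693 = -0.013660
w* = 0.195157·x + -0.013660·y:
  w_0 = 0.195157·3.0101 + -0.013660·19.7690 = 0.3174  (Nike)
  w_1 = 0.195157·1.1565 + -0.013660·14.2389 = 0.0312  (Visa)
  w_2 = 0.195157·5.4453 + -0.013660·30.1084 = 0.6514  (Tesla)
Σw_i=1.0000  μᵀw=0.1820
σ²=wᵀΣw=λ₁·μ_p+λ₂ = 0.195157·0.182 + -0.013660 = 0.021859 ≈ 0.0219

0.0219


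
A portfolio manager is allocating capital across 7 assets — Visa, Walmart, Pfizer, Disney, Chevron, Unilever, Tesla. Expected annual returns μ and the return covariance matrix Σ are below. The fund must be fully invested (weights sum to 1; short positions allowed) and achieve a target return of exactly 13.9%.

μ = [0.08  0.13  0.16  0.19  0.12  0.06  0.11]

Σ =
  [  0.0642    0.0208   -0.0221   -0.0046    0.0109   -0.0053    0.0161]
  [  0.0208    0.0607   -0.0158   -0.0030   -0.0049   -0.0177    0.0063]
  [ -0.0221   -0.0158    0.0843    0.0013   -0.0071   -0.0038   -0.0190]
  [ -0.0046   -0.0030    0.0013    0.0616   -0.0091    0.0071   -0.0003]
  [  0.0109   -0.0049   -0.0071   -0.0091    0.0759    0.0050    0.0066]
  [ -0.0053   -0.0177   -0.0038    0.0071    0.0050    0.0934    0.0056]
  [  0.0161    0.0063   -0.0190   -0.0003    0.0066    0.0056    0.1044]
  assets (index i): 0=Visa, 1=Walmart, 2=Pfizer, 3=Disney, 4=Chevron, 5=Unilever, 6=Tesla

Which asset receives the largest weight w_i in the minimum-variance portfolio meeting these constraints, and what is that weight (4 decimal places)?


p=Σ⁻¹μ = [0.9993  3.1435  3.1738  3.4617  2.1918  0.9771  1.1064]
q=Σ⁻¹𝟙 = [13.8341  23.2098  23.4324  18.6007  15.4305  14.0859  8.6314]
a=μᵀp=2.097472  b=𝟙ᵀp=15.053585  c=𝟙ᵀq=117.224828  D=ac−b²=19.265379
λ₁=(c·0.139−b)/D = (117.224828·0.139−15.053585)/19.265379 = 0.064399
λ₂=(a−b·0.139)/D = (2.097472−15.053585·0.139)/19.265379 = 0.000261
w* = 0.064399·p + 0.000261·q:
  w_0 = 0.064399·0.9993 + 0.000261·13.8341 = 0.0680  (Visa)
  w_1 = 0.064399·3.1435 + 0.000261·23.2098 = 0.2085  (Walmart)
  w_2 = 0.064399·3.1738 + 0.000261·23.4324 = 0.2105  (Pfizer)
  w_3 = 0.064399·3.4617 + 0.000261·18.6007 = 0.2278  (Disney)
  w_4 = 0.064399·2.1918 + 0.000261·15.4305 = 0.1452  (Chevron)
  w_5 = 0.064399·0.9771 + 0.000261·14.0859 = 0.0666  (Unilever)
  w_6 = 0.064399·1.1064 + 0.000261·8.6314 = 0.0735  (Tesla)
Σw_i=1.0000  μᵀw=0.1390
σ²=wᵀΣw=λ₁·μ_p+λ₂ = 0.064399·0.139 + 0.000261 = 0.009212 ≈ 0.0092

Disney (0.2278)


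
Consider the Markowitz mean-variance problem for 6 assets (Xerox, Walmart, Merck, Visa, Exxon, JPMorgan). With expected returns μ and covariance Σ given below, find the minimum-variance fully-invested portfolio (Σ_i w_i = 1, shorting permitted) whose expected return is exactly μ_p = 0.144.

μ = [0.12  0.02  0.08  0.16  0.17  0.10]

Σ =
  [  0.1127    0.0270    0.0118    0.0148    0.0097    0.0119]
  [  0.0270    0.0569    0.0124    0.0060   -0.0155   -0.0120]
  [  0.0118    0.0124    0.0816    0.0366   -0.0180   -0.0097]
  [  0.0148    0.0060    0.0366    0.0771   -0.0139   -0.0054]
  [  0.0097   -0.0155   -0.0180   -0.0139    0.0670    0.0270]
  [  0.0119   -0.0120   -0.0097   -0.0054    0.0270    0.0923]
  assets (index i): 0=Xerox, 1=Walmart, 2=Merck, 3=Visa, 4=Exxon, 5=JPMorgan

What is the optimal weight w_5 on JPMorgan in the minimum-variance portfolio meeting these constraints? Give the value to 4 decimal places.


0.0473

p=Σ⁻¹μ = [0.1806  0.8579  0.5313  2.3215  3.1567  0.4399]
q=Σ⁻¹𝟙 = [-2.0811  23.1399  9.8107  11.5027  21.7985  9.4384]
a=μᵀp=1.033408  b=𝟙ᵀp=7.487924  c=𝟙ᵀq=73.608961  D=ac−b²=19.999073
λ₁=(c·0.144−b)/D = (73.608961·0.144−7.487924)/19.999073 = 0.155596
λ₂=(a−b·0.144)/D = (1.033408−7.487924·0.144)/19.999073 = -0.002243
w* = 0.155596·p + -0.002243·q:
  w_0 = 0.155596·0.1806 + -0.002243·-2.0811 = 0.0328  (Xerox)
  w_1 = 0.155596·0.8579 + -0.002243·23.1399 = 0.0816  (Walmart)
  w_2 = 0.155596·0.5313 + -0.002243·9.8107 = 0.0607  (Merck)
  w_3 = 0.155596·2.3215 + -0.002243·11.5027 = 0.3354  (Visa)
  w_4 = 0.155596·3.1567 + -0.002243·21.7985 = 0.4423  (Exxon)
  w_5 = 0.155596·0.4399 + -0.002243·9.4384 = 0.0473  (JPMorgan)
Σw_i=1.0000  μᵀw=0.1440
σ²=wᵀΣw=λ₁·μ_p+λ₂ = 0.155596·0.144 + -0.002243 = 0.020163 ≈ 0.0202


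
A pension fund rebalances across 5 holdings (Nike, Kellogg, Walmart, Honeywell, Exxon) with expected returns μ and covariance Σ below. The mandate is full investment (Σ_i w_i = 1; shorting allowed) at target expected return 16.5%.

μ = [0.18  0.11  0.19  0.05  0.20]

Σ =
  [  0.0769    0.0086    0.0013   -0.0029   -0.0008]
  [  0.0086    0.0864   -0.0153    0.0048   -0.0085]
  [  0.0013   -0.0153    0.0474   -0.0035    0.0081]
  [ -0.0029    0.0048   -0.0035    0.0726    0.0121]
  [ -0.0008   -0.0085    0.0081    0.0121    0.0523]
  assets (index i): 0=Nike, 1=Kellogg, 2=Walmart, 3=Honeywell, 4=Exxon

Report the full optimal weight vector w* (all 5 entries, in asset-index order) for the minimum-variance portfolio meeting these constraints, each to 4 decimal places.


g=Σ⁻¹μ = [2.0813  2.1160  4.0512  0.2412  3.5166]
h=Σ⁻¹𝟙 = [11.4636  15.5475  24.0464  11.8020  15.3680]
a=μᵀg=2.092490  b=𝟙ᵀg=12.006182  c=𝟙ᵀh=78.227469  D=ac−b²=19.541819
λ₁=(c·0.165−b)/D = (78.227469·0.165−12.006182)/19.541819 = 0.046124
λ₂=(a−b·0.165)/D = (2.092490−12.006182·0.165)/19.541819 = 0.005704
w* = 0.046124·g + 0.005704·h:
  w_0 = 0.046124·2.0813 + 0.005704·11.4636 = 0.1614  (Nike)
  w_1 = 0.046124·2.1160 + 0.005704·15.5475 = 0.1863  (Kellogg)
  w_2 = 0.046124·4.0512 + 0.005704·24.0464 = 0.3240  (Walmart)
  w_3 = 0.046124·0.2412 + 0.005704·11.8020 = 0.0784  (Honeywell)
  w_4 = 0.046124·3.5166 + 0.005704·15.3680 = 0.2499  (Exxon)
Σw_i=1.0000  μᵀw=0.1650
σ²=wᵀΣw=λ₁·μ_p+λ₂ = 0.046124·0.165 + 0.005704 = 0.013315 ≈ 0.0133

0.1614  0.1863  0.3240  0.0784  0.2499


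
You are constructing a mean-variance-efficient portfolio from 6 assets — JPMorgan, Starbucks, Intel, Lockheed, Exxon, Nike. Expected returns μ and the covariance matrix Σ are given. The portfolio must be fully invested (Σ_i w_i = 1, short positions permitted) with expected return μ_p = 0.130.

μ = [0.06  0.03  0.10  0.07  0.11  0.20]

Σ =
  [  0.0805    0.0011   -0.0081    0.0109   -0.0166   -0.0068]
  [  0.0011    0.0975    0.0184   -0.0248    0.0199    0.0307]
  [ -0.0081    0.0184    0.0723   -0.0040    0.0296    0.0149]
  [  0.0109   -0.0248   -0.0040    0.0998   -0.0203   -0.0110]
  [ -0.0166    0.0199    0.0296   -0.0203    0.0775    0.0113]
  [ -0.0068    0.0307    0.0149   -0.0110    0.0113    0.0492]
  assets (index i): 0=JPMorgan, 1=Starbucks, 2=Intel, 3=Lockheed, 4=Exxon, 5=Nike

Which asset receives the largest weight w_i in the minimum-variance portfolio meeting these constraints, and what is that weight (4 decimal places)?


u=Σ⁻¹μ = [1.3733  -1.3407  0.3127  1.0765  1.5071  4.8913]
v=Σ⁻¹𝟙 = [15.4331  4.0686  5.8192  14.4431  14.0779  18.1529]
a=μᵀu=1.292838  b=𝟙ᵀu=7.820150  c=𝟙ᵀv=71.994986  D=ac−b²=31.923149
λ₁=(c·0.130−b)/D = (71.994986·0.130−7.820150)/31.923149 = 0.048216
λ₂=(a−b·0.130)/D = (1.292838−7.820150·0.130)/31.923149 = 0.008653
w* = 0.048216·u + 0.008653·v:
  w_0 = 0.048216·1.3733 + 0.008653·15.4331 = 0.1998  (JPMorgan)
  w_1 = 0.048216·-1.3407 + 0.008653·4.0686 = -0.0294  (Starbucks)
  w_2 = 0.048216·0.3127 + 0.008653·5.8192 = 0.0654  (Intel)
  w_3 = 0.048216·1.0765 + 0.008653·14.4431 = 0.1769  (Lockheed)
  w_4 = 0.048216·1.5071 + 0.008653·14.0779 = 0.1945  (Exxon)
  w_5 = 0.048216·4.8913 + 0.008653·18.1529 = 0.3929  (Nike)
Σw_i=1.0000  μᵀw=0.1300
σ²=wᵀΣw=λ₁·μ_p+λ₂ = 0.048216·0.130 + 0.008653 = 0.014921 ≈ 0.0149

Nike (0.3929)
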